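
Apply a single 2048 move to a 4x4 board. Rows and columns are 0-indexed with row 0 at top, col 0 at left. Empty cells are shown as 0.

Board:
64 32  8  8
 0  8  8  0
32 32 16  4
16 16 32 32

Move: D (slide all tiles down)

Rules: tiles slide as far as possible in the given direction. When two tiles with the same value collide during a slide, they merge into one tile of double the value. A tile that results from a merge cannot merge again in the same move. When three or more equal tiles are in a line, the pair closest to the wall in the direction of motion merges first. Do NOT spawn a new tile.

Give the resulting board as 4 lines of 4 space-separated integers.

Answer:  0 32  0  0
64  8 16  8
32 32 16  4
16 16 32 32

Derivation:
Slide down:
col 0: [64, 0, 32, 16] -> [0, 64, 32, 16]
col 1: [32, 8, 32, 16] -> [32, 8, 32, 16]
col 2: [8, 8, 16, 32] -> [0, 16, 16, 32]
col 3: [8, 0, 4, 32] -> [0, 8, 4, 32]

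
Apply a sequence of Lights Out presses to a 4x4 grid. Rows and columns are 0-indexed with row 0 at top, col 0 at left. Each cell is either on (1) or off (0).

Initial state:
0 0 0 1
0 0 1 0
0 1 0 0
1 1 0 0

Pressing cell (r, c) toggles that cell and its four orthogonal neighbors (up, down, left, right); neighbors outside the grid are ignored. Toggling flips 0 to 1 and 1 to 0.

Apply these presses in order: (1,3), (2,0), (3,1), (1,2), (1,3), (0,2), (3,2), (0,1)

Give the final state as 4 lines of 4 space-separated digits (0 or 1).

Answer: 1 0 1 0
1 0 1 1
1 1 0 0
1 1 0 1

Derivation:
After press 1 at (1,3):
0 0 0 0
0 0 0 1
0 1 0 1
1 1 0 0

After press 2 at (2,0):
0 0 0 0
1 0 0 1
1 0 0 1
0 1 0 0

After press 3 at (3,1):
0 0 0 0
1 0 0 1
1 1 0 1
1 0 1 0

After press 4 at (1,2):
0 0 1 0
1 1 1 0
1 1 1 1
1 0 1 0

After press 5 at (1,3):
0 0 1 1
1 1 0 1
1 1 1 0
1 0 1 0

After press 6 at (0,2):
0 1 0 0
1 1 1 1
1 1 1 0
1 0 1 0

After press 7 at (3,2):
0 1 0 0
1 1 1 1
1 1 0 0
1 1 0 1

After press 8 at (0,1):
1 0 1 0
1 0 1 1
1 1 0 0
1 1 0 1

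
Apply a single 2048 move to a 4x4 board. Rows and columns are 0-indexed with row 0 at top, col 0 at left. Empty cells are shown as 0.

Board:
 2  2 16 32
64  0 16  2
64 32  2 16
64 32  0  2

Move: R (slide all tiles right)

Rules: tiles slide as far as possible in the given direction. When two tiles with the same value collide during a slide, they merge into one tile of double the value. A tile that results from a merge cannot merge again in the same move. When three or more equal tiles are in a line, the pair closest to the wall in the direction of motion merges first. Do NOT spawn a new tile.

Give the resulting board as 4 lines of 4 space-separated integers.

Slide right:
row 0: [2, 2, 16, 32] -> [0, 4, 16, 32]
row 1: [64, 0, 16, 2] -> [0, 64, 16, 2]
row 2: [64, 32, 2, 16] -> [64, 32, 2, 16]
row 3: [64, 32, 0, 2] -> [0, 64, 32, 2]

Answer:  0  4 16 32
 0 64 16  2
64 32  2 16
 0 64 32  2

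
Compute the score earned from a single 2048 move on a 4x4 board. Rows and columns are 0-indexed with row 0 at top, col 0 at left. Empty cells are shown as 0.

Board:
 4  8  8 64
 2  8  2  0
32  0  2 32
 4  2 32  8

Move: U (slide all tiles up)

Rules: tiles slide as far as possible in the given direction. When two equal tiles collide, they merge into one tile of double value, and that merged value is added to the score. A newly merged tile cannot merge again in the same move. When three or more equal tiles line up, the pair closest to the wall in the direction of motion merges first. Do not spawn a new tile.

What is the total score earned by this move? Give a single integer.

Answer: 20

Derivation:
Slide up:
col 0: [4, 2, 32, 4] -> [4, 2, 32, 4]  score +0 (running 0)
col 1: [8, 8, 0, 2] -> [16, 2, 0, 0]  score +16 (running 16)
col 2: [8, 2, 2, 32] -> [8, 4, 32, 0]  score +4 (running 20)
col 3: [64, 0, 32, 8] -> [64, 32, 8, 0]  score +0 (running 20)
Board after move:
 4 16  8 64
 2  2  4 32
32  0 32  8
 4  0  0  0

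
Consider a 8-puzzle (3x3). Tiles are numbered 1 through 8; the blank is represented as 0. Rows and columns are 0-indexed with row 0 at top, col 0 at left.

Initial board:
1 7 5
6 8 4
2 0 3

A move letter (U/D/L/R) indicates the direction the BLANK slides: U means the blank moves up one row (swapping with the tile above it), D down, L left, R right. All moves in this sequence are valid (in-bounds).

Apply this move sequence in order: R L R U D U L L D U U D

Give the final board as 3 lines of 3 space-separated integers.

Answer: 1 7 5
0 6 8
2 3 4

Derivation:
After move 1 (R):
1 7 5
6 8 4
2 3 0

After move 2 (L):
1 7 5
6 8 4
2 0 3

After move 3 (R):
1 7 5
6 8 4
2 3 0

After move 4 (U):
1 7 5
6 8 0
2 3 4

After move 5 (D):
1 7 5
6 8 4
2 3 0

After move 6 (U):
1 7 5
6 8 0
2 3 4

After move 7 (L):
1 7 5
6 0 8
2 3 4

After move 8 (L):
1 7 5
0 6 8
2 3 4

After move 9 (D):
1 7 5
2 6 8
0 3 4

After move 10 (U):
1 7 5
0 6 8
2 3 4

After move 11 (U):
0 7 5
1 6 8
2 3 4

After move 12 (D):
1 7 5
0 6 8
2 3 4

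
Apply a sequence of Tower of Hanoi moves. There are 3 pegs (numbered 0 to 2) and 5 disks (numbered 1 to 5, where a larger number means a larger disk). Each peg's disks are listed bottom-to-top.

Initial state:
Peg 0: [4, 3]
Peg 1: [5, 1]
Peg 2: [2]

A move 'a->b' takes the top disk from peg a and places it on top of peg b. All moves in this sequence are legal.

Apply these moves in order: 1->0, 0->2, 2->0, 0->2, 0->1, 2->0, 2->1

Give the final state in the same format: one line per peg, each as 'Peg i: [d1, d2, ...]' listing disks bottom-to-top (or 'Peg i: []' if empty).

After move 1 (1->0):
Peg 0: [4, 3, 1]
Peg 1: [5]
Peg 2: [2]

After move 2 (0->2):
Peg 0: [4, 3]
Peg 1: [5]
Peg 2: [2, 1]

After move 3 (2->0):
Peg 0: [4, 3, 1]
Peg 1: [5]
Peg 2: [2]

After move 4 (0->2):
Peg 0: [4, 3]
Peg 1: [5]
Peg 2: [2, 1]

After move 5 (0->1):
Peg 0: [4]
Peg 1: [5, 3]
Peg 2: [2, 1]

After move 6 (2->0):
Peg 0: [4, 1]
Peg 1: [5, 3]
Peg 2: [2]

After move 7 (2->1):
Peg 0: [4, 1]
Peg 1: [5, 3, 2]
Peg 2: []

Answer: Peg 0: [4, 1]
Peg 1: [5, 3, 2]
Peg 2: []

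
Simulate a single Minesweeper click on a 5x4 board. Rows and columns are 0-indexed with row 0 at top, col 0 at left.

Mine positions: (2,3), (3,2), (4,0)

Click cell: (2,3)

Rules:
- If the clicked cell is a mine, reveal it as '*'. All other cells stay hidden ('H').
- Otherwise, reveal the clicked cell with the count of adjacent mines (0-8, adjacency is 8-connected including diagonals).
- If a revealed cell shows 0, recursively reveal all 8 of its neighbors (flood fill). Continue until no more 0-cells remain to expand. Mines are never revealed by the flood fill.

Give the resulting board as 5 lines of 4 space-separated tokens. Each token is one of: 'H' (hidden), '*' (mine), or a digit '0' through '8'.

H H H H
H H H H
H H H *
H H H H
H H H H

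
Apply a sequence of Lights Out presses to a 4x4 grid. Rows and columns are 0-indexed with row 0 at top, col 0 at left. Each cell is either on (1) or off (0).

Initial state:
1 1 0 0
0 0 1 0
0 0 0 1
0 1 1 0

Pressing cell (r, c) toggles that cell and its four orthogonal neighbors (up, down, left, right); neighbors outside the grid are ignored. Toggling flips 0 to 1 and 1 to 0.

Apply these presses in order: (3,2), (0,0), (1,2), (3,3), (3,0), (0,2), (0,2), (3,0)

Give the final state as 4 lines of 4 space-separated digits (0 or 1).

Answer: 0 0 1 0
1 1 0 1
0 0 0 0
0 0 1 0

Derivation:
After press 1 at (3,2):
1 1 0 0
0 0 1 0
0 0 1 1
0 0 0 1

After press 2 at (0,0):
0 0 0 0
1 0 1 0
0 0 1 1
0 0 0 1

After press 3 at (1,2):
0 0 1 0
1 1 0 1
0 0 0 1
0 0 0 1

After press 4 at (3,3):
0 0 1 0
1 1 0 1
0 0 0 0
0 0 1 0

After press 5 at (3,0):
0 0 1 0
1 1 0 1
1 0 0 0
1 1 1 0

After press 6 at (0,2):
0 1 0 1
1 1 1 1
1 0 0 0
1 1 1 0

After press 7 at (0,2):
0 0 1 0
1 1 0 1
1 0 0 0
1 1 1 0

After press 8 at (3,0):
0 0 1 0
1 1 0 1
0 0 0 0
0 0 1 0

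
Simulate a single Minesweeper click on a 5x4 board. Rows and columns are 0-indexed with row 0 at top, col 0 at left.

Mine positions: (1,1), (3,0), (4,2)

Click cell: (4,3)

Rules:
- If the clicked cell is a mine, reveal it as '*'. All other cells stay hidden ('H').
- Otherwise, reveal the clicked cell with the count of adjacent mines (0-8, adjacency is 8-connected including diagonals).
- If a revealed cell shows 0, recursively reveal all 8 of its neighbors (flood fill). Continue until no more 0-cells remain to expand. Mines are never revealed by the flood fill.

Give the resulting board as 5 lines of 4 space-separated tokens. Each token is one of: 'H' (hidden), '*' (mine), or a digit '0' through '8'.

H H H H
H H H H
H H H H
H H H H
H H H 1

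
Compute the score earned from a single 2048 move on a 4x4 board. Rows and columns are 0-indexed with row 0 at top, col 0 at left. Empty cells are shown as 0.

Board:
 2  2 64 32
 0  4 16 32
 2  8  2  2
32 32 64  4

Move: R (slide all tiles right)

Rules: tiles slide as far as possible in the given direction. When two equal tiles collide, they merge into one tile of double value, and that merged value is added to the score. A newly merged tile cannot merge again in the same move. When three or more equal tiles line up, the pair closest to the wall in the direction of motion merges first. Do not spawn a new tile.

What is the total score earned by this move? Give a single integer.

Answer: 72

Derivation:
Slide right:
row 0: [2, 2, 64, 32] -> [0, 4, 64, 32]  score +4 (running 4)
row 1: [0, 4, 16, 32] -> [0, 4, 16, 32]  score +0 (running 4)
row 2: [2, 8, 2, 2] -> [0, 2, 8, 4]  score +4 (running 8)
row 3: [32, 32, 64, 4] -> [0, 64, 64, 4]  score +64 (running 72)
Board after move:
 0  4 64 32
 0  4 16 32
 0  2  8  4
 0 64 64  4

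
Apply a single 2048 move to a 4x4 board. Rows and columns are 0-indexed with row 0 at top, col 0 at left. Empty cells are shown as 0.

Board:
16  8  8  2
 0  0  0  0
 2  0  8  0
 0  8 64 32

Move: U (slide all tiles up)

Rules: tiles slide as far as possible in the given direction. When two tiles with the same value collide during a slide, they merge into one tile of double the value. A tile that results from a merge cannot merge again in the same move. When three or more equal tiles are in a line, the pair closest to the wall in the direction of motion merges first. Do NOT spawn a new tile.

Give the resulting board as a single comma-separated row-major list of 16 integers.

Slide up:
col 0: [16, 0, 2, 0] -> [16, 2, 0, 0]
col 1: [8, 0, 0, 8] -> [16, 0, 0, 0]
col 2: [8, 0, 8, 64] -> [16, 64, 0, 0]
col 3: [2, 0, 0, 32] -> [2, 32, 0, 0]

Answer: 16, 16, 16, 2, 2, 0, 64, 32, 0, 0, 0, 0, 0, 0, 0, 0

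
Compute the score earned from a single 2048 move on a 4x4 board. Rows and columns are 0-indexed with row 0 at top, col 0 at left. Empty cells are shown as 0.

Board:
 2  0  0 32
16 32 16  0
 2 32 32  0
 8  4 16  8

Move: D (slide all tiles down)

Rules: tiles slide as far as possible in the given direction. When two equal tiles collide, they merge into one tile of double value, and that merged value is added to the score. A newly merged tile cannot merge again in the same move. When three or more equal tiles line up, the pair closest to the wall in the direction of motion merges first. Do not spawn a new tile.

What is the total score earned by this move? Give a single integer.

Slide down:
col 0: [2, 16, 2, 8] -> [2, 16, 2, 8]  score +0 (running 0)
col 1: [0, 32, 32, 4] -> [0, 0, 64, 4]  score +64 (running 64)
col 2: [0, 16, 32, 16] -> [0, 16, 32, 16]  score +0 (running 64)
col 3: [32, 0, 0, 8] -> [0, 0, 32, 8]  score +0 (running 64)
Board after move:
 2  0  0  0
16  0 16  0
 2 64 32 32
 8  4 16  8

Answer: 64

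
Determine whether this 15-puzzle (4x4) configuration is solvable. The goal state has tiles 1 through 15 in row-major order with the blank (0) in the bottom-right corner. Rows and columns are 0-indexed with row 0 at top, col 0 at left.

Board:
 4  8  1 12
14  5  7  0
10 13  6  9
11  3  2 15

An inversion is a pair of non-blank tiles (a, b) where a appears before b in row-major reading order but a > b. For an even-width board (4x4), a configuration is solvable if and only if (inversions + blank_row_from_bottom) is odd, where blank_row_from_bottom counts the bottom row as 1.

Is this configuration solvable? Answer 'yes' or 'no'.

Answer: no

Derivation:
Inversions: 47
Blank is in row 1 (0-indexed from top), which is row 3 counting from the bottom (bottom = 1).
47 + 3 = 50, which is even, so the puzzle is not solvable.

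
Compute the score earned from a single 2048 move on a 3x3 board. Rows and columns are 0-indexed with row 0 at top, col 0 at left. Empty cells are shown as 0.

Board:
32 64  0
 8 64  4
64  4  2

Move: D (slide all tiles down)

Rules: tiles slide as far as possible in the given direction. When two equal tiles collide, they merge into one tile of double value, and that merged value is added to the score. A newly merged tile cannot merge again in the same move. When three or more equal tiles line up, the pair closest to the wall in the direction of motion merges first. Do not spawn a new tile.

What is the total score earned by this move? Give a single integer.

Answer: 128

Derivation:
Slide down:
col 0: [32, 8, 64] -> [32, 8, 64]  score +0 (running 0)
col 1: [64, 64, 4] -> [0, 128, 4]  score +128 (running 128)
col 2: [0, 4, 2] -> [0, 4, 2]  score +0 (running 128)
Board after move:
 32   0   0
  8 128   4
 64   4   2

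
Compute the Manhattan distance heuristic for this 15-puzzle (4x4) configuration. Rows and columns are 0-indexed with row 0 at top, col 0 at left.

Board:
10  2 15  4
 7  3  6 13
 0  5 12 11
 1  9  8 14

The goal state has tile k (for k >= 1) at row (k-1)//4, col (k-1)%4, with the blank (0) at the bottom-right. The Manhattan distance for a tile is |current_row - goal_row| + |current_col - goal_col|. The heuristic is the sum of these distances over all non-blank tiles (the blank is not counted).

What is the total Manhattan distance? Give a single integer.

Answer: 30

Derivation:
Tile 10: at (0,0), goal (2,1), distance |0-2|+|0-1| = 3
Tile 2: at (0,1), goal (0,1), distance |0-0|+|1-1| = 0
Tile 15: at (0,2), goal (3,2), distance |0-3|+|2-2| = 3
Tile 4: at (0,3), goal (0,3), distance |0-0|+|3-3| = 0
Tile 7: at (1,0), goal (1,2), distance |1-1|+|0-2| = 2
Tile 3: at (1,1), goal (0,2), distance |1-0|+|1-2| = 2
Tile 6: at (1,2), goal (1,1), distance |1-1|+|2-1| = 1
Tile 13: at (1,3), goal (3,0), distance |1-3|+|3-0| = 5
Tile 5: at (2,1), goal (1,0), distance |2-1|+|1-0| = 2
Tile 12: at (2,2), goal (2,3), distance |2-2|+|2-3| = 1
Tile 11: at (2,3), goal (2,2), distance |2-2|+|3-2| = 1
Tile 1: at (3,0), goal (0,0), distance |3-0|+|0-0| = 3
Tile 9: at (3,1), goal (2,0), distance |3-2|+|1-0| = 2
Tile 8: at (3,2), goal (1,3), distance |3-1|+|2-3| = 3
Tile 14: at (3,3), goal (3,1), distance |3-3|+|3-1| = 2
Sum: 3 + 0 + 3 + 0 + 2 + 2 + 1 + 5 + 2 + 1 + 1 + 3 + 2 + 3 + 2 = 30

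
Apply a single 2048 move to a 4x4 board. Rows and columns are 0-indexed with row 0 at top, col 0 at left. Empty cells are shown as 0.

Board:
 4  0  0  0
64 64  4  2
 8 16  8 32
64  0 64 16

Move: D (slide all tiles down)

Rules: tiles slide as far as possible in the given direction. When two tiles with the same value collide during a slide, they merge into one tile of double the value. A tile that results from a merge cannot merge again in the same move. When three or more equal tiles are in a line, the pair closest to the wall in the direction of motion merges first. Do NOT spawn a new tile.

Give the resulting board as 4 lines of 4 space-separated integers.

Answer:  4  0  0  0
64  0  4  2
 8 64  8 32
64 16 64 16

Derivation:
Slide down:
col 0: [4, 64, 8, 64] -> [4, 64, 8, 64]
col 1: [0, 64, 16, 0] -> [0, 0, 64, 16]
col 2: [0, 4, 8, 64] -> [0, 4, 8, 64]
col 3: [0, 2, 32, 16] -> [0, 2, 32, 16]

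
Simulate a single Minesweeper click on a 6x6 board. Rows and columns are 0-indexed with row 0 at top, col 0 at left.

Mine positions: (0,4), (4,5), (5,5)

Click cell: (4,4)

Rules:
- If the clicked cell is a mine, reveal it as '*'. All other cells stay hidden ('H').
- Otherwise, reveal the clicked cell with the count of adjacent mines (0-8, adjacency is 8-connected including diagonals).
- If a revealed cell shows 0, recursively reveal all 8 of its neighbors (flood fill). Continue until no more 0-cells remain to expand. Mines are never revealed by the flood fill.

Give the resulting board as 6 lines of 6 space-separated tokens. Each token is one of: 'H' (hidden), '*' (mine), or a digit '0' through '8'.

H H H H H H
H H H H H H
H H H H H H
H H H H H H
H H H H 2 H
H H H H H H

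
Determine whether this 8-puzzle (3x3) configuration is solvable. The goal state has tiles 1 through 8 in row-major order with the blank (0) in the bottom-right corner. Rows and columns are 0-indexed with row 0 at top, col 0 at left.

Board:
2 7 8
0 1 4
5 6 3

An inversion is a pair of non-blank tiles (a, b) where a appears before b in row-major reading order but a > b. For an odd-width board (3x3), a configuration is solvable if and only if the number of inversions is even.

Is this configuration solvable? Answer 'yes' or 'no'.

Inversions (pairs i<j in row-major order where tile[i] > tile[j] > 0): 14
14 is even, so the puzzle is solvable.

Answer: yes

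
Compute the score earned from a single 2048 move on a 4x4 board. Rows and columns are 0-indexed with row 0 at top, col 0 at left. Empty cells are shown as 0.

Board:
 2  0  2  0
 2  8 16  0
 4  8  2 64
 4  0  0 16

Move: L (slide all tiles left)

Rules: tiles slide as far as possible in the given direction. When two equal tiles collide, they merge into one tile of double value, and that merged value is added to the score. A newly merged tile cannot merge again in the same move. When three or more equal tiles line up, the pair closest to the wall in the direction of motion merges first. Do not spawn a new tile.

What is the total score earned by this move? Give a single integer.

Answer: 4

Derivation:
Slide left:
row 0: [2, 0, 2, 0] -> [4, 0, 0, 0]  score +4 (running 4)
row 1: [2, 8, 16, 0] -> [2, 8, 16, 0]  score +0 (running 4)
row 2: [4, 8, 2, 64] -> [4, 8, 2, 64]  score +0 (running 4)
row 3: [4, 0, 0, 16] -> [4, 16, 0, 0]  score +0 (running 4)
Board after move:
 4  0  0  0
 2  8 16  0
 4  8  2 64
 4 16  0  0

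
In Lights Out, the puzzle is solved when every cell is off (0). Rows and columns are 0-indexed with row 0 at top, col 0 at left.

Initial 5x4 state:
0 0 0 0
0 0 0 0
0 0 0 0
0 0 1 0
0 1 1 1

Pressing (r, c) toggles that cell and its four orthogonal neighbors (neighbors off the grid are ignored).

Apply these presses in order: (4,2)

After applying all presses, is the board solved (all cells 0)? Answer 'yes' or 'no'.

After press 1 at (4,2):
0 0 0 0
0 0 0 0
0 0 0 0
0 0 0 0
0 0 0 0

Lights still on: 0

Answer: yes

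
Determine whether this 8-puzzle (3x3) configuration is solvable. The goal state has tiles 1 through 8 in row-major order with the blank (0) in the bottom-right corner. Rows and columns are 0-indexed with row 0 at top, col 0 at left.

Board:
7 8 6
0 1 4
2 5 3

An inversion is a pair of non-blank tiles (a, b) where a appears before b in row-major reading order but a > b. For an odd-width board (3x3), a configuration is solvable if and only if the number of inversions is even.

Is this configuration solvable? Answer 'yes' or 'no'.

Inversions (pairs i<j in row-major order where tile[i] > tile[j] > 0): 20
20 is even, so the puzzle is solvable.

Answer: yes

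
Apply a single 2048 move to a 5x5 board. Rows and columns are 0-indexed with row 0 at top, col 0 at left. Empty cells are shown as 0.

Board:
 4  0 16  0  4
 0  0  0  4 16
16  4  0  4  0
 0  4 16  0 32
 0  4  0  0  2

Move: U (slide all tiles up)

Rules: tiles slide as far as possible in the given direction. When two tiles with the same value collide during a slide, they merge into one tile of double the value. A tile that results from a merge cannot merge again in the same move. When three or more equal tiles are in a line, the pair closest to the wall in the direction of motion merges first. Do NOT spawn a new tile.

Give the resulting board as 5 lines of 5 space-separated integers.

Answer:  4  8 32  8  4
16  4  0  0 16
 0  0  0  0 32
 0  0  0  0  2
 0  0  0  0  0

Derivation:
Slide up:
col 0: [4, 0, 16, 0, 0] -> [4, 16, 0, 0, 0]
col 1: [0, 0, 4, 4, 4] -> [8, 4, 0, 0, 0]
col 2: [16, 0, 0, 16, 0] -> [32, 0, 0, 0, 0]
col 3: [0, 4, 4, 0, 0] -> [8, 0, 0, 0, 0]
col 4: [4, 16, 0, 32, 2] -> [4, 16, 32, 2, 0]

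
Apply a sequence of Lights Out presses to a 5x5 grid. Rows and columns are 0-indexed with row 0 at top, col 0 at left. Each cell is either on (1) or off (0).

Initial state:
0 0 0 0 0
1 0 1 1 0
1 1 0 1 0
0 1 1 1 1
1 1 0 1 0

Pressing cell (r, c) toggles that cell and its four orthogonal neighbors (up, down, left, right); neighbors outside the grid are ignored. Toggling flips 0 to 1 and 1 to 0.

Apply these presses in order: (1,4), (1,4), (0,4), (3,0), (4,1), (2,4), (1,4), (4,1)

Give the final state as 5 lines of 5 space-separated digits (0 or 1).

Answer: 0 0 0 1 0
1 0 1 0 1
0 1 0 0 0
1 0 1 1 0
0 1 0 1 0

Derivation:
After press 1 at (1,4):
0 0 0 0 1
1 0 1 0 1
1 1 0 1 1
0 1 1 1 1
1 1 0 1 0

After press 2 at (1,4):
0 0 0 0 0
1 0 1 1 0
1 1 0 1 0
0 1 1 1 1
1 1 0 1 0

After press 3 at (0,4):
0 0 0 1 1
1 0 1 1 1
1 1 0 1 0
0 1 1 1 1
1 1 0 1 0

After press 4 at (3,0):
0 0 0 1 1
1 0 1 1 1
0 1 0 1 0
1 0 1 1 1
0 1 0 1 0

After press 5 at (4,1):
0 0 0 1 1
1 0 1 1 1
0 1 0 1 0
1 1 1 1 1
1 0 1 1 0

After press 6 at (2,4):
0 0 0 1 1
1 0 1 1 0
0 1 0 0 1
1 1 1 1 0
1 0 1 1 0

After press 7 at (1,4):
0 0 0 1 0
1 0 1 0 1
0 1 0 0 0
1 1 1 1 0
1 0 1 1 0

After press 8 at (4,1):
0 0 0 1 0
1 0 1 0 1
0 1 0 0 0
1 0 1 1 0
0 1 0 1 0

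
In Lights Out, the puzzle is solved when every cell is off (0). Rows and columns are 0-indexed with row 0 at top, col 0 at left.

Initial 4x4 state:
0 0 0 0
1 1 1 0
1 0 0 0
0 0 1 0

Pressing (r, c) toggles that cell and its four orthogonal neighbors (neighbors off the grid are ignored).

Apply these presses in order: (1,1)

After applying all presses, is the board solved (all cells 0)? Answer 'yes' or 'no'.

After press 1 at (1,1):
0 1 0 0
0 0 0 0
1 1 0 0
0 0 1 0

Lights still on: 4

Answer: no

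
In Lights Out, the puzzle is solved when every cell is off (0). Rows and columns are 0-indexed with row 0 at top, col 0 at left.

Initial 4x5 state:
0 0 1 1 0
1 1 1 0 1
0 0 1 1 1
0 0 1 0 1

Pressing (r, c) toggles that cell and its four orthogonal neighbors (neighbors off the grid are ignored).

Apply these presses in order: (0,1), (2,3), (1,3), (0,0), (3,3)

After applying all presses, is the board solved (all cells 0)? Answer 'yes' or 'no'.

Answer: yes

Derivation:
After press 1 at (0,1):
1 1 0 1 0
1 0 1 0 1
0 0 1 1 1
0 0 1 0 1

After press 2 at (2,3):
1 1 0 1 0
1 0 1 1 1
0 0 0 0 0
0 0 1 1 1

After press 3 at (1,3):
1 1 0 0 0
1 0 0 0 0
0 0 0 1 0
0 0 1 1 1

After press 4 at (0,0):
0 0 0 0 0
0 0 0 0 0
0 0 0 1 0
0 0 1 1 1

After press 5 at (3,3):
0 0 0 0 0
0 0 0 0 0
0 0 0 0 0
0 0 0 0 0

Lights still on: 0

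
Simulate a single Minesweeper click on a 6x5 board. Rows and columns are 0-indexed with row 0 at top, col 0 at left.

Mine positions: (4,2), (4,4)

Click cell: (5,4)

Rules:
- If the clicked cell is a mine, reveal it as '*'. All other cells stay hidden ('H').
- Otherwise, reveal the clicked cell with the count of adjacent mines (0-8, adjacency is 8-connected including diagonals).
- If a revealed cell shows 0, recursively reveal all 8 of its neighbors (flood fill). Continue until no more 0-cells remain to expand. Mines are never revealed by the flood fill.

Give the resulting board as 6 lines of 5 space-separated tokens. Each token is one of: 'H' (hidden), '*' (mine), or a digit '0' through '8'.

H H H H H
H H H H H
H H H H H
H H H H H
H H H H H
H H H H 1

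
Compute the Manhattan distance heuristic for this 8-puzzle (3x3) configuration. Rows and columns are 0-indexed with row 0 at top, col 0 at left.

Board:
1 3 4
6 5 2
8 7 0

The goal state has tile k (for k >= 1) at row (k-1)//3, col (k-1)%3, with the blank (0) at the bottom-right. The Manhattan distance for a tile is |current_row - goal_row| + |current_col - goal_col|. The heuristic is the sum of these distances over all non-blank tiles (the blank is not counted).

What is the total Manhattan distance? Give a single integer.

Tile 1: (0,0)->(0,0) = 0
Tile 3: (0,1)->(0,2) = 1
Tile 4: (0,2)->(1,0) = 3
Tile 6: (1,0)->(1,2) = 2
Tile 5: (1,1)->(1,1) = 0
Tile 2: (1,2)->(0,1) = 2
Tile 8: (2,0)->(2,1) = 1
Tile 7: (2,1)->(2,0) = 1
Sum: 0 + 1 + 3 + 2 + 0 + 2 + 1 + 1 = 10

Answer: 10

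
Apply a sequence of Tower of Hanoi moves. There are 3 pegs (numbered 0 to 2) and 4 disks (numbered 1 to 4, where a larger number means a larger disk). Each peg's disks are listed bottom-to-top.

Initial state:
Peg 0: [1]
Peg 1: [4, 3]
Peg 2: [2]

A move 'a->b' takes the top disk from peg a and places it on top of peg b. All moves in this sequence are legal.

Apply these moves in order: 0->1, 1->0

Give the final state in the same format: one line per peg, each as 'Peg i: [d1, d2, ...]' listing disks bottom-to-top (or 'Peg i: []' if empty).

After move 1 (0->1):
Peg 0: []
Peg 1: [4, 3, 1]
Peg 2: [2]

After move 2 (1->0):
Peg 0: [1]
Peg 1: [4, 3]
Peg 2: [2]

Answer: Peg 0: [1]
Peg 1: [4, 3]
Peg 2: [2]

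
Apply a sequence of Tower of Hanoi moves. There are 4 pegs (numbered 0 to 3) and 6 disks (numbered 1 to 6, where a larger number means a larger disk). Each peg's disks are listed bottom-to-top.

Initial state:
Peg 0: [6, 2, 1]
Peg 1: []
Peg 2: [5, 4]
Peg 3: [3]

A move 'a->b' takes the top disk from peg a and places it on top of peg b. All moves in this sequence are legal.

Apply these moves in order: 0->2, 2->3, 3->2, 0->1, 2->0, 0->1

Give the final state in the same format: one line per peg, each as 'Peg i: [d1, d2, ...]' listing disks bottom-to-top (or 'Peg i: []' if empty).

After move 1 (0->2):
Peg 0: [6, 2]
Peg 1: []
Peg 2: [5, 4, 1]
Peg 3: [3]

After move 2 (2->3):
Peg 0: [6, 2]
Peg 1: []
Peg 2: [5, 4]
Peg 3: [3, 1]

After move 3 (3->2):
Peg 0: [6, 2]
Peg 1: []
Peg 2: [5, 4, 1]
Peg 3: [3]

After move 4 (0->1):
Peg 0: [6]
Peg 1: [2]
Peg 2: [5, 4, 1]
Peg 3: [3]

After move 5 (2->0):
Peg 0: [6, 1]
Peg 1: [2]
Peg 2: [5, 4]
Peg 3: [3]

After move 6 (0->1):
Peg 0: [6]
Peg 1: [2, 1]
Peg 2: [5, 4]
Peg 3: [3]

Answer: Peg 0: [6]
Peg 1: [2, 1]
Peg 2: [5, 4]
Peg 3: [3]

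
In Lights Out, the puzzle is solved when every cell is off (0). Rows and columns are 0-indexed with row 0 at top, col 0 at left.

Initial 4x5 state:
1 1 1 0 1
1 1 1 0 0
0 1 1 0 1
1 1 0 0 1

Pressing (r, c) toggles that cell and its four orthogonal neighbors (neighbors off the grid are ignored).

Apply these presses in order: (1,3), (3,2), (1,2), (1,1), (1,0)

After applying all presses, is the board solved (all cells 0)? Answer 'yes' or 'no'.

Answer: no

Derivation:
After press 1 at (1,3):
1 1 1 1 1
1 1 0 1 1
0 1 1 1 1
1 1 0 0 1

After press 2 at (3,2):
1 1 1 1 1
1 1 0 1 1
0 1 0 1 1
1 0 1 1 1

After press 3 at (1,2):
1 1 0 1 1
1 0 1 0 1
0 1 1 1 1
1 0 1 1 1

After press 4 at (1,1):
1 0 0 1 1
0 1 0 0 1
0 0 1 1 1
1 0 1 1 1

After press 5 at (1,0):
0 0 0 1 1
1 0 0 0 1
1 0 1 1 1
1 0 1 1 1

Lights still on: 12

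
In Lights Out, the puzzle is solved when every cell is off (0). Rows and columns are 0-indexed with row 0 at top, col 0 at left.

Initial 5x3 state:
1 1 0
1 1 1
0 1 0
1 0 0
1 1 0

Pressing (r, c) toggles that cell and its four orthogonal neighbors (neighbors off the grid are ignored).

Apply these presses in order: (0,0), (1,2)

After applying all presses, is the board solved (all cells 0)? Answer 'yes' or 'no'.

Answer: no

Derivation:
After press 1 at (0,0):
0 0 0
0 1 1
0 1 0
1 0 0
1 1 0

After press 2 at (1,2):
0 0 1
0 0 0
0 1 1
1 0 0
1 1 0

Lights still on: 6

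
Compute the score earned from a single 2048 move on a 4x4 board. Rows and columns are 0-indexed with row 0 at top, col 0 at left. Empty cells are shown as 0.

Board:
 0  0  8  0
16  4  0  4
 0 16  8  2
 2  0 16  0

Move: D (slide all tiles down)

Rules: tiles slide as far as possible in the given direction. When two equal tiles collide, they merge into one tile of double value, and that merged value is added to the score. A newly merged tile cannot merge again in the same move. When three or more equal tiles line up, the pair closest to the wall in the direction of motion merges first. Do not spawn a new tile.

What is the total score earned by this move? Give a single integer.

Slide down:
col 0: [0, 16, 0, 2] -> [0, 0, 16, 2]  score +0 (running 0)
col 1: [0, 4, 16, 0] -> [0, 0, 4, 16]  score +0 (running 0)
col 2: [8, 0, 8, 16] -> [0, 0, 16, 16]  score +16 (running 16)
col 3: [0, 4, 2, 0] -> [0, 0, 4, 2]  score +0 (running 16)
Board after move:
 0  0  0  0
 0  0  0  0
16  4 16  4
 2 16 16  2

Answer: 16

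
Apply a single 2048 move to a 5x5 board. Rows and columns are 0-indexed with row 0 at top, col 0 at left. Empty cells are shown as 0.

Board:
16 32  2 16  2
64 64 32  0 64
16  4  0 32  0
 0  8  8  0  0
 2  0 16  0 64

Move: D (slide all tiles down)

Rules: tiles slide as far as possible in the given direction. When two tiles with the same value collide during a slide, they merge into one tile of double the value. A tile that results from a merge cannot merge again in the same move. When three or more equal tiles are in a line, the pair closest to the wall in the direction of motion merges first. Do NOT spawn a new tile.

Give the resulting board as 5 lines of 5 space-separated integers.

Slide down:
col 0: [16, 64, 16, 0, 2] -> [0, 16, 64, 16, 2]
col 1: [32, 64, 4, 8, 0] -> [0, 32, 64, 4, 8]
col 2: [2, 32, 0, 8, 16] -> [0, 2, 32, 8, 16]
col 3: [16, 0, 32, 0, 0] -> [0, 0, 0, 16, 32]
col 4: [2, 64, 0, 0, 64] -> [0, 0, 0, 2, 128]

Answer:   0   0   0   0   0
 16  32   2   0   0
 64  64  32   0   0
 16   4   8  16   2
  2   8  16  32 128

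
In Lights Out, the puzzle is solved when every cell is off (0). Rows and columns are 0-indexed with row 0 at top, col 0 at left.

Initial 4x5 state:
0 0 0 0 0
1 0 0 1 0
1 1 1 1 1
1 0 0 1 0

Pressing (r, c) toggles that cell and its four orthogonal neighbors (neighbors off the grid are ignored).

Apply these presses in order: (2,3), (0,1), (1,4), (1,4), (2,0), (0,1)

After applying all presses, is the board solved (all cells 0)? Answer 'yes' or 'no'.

Answer: yes

Derivation:
After press 1 at (2,3):
0 0 0 0 0
1 0 0 0 0
1 1 0 0 0
1 0 0 0 0

After press 2 at (0,1):
1 1 1 0 0
1 1 0 0 0
1 1 0 0 0
1 0 0 0 0

After press 3 at (1,4):
1 1 1 0 1
1 1 0 1 1
1 1 0 0 1
1 0 0 0 0

After press 4 at (1,4):
1 1 1 0 0
1 1 0 0 0
1 1 0 0 0
1 0 0 0 0

After press 5 at (2,0):
1 1 1 0 0
0 1 0 0 0
0 0 0 0 0
0 0 0 0 0

After press 6 at (0,1):
0 0 0 0 0
0 0 0 0 0
0 0 0 0 0
0 0 0 0 0

Lights still on: 0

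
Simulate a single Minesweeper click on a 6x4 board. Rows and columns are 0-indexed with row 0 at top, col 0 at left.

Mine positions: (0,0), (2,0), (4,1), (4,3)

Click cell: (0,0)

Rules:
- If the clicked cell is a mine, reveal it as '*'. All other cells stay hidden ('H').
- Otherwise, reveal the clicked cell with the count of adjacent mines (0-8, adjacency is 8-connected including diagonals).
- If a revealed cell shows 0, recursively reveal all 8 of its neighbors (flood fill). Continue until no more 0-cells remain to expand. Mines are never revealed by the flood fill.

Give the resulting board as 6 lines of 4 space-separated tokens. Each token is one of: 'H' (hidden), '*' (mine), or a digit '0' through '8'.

* H H H
H H H H
H H H H
H H H H
H H H H
H H H H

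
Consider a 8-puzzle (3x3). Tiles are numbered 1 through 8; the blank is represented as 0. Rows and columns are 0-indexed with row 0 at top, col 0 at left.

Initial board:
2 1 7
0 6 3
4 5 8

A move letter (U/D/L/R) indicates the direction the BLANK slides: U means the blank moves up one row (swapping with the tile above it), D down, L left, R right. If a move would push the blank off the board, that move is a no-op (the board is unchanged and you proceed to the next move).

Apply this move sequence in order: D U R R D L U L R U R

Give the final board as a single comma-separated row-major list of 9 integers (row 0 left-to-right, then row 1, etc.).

Answer: 2, 7, 0, 6, 1, 8, 4, 3, 5

Derivation:
After move 1 (D):
2 1 7
4 6 3
0 5 8

After move 2 (U):
2 1 7
0 6 3
4 5 8

After move 3 (R):
2 1 7
6 0 3
4 5 8

After move 4 (R):
2 1 7
6 3 0
4 5 8

After move 5 (D):
2 1 7
6 3 8
4 5 0

After move 6 (L):
2 1 7
6 3 8
4 0 5

After move 7 (U):
2 1 7
6 0 8
4 3 5

After move 8 (L):
2 1 7
0 6 8
4 3 5

After move 9 (R):
2 1 7
6 0 8
4 3 5

After move 10 (U):
2 0 7
6 1 8
4 3 5

After move 11 (R):
2 7 0
6 1 8
4 3 5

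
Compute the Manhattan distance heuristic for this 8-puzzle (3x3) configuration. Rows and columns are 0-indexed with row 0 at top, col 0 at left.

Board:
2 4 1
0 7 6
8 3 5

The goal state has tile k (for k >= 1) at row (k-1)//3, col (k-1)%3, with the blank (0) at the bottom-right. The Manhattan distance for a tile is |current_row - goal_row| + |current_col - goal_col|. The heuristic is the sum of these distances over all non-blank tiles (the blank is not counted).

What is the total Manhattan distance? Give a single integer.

Answer: 13

Derivation:
Tile 2: at (0,0), goal (0,1), distance |0-0|+|0-1| = 1
Tile 4: at (0,1), goal (1,0), distance |0-1|+|1-0| = 2
Tile 1: at (0,2), goal (0,0), distance |0-0|+|2-0| = 2
Tile 7: at (1,1), goal (2,0), distance |1-2|+|1-0| = 2
Tile 6: at (1,2), goal (1,2), distance |1-1|+|2-2| = 0
Tile 8: at (2,0), goal (2,1), distance |2-2|+|0-1| = 1
Tile 3: at (2,1), goal (0,2), distance |2-0|+|1-2| = 3
Tile 5: at (2,2), goal (1,1), distance |2-1|+|2-1| = 2
Sum: 1 + 2 + 2 + 2 + 0 + 1 + 3 + 2 = 13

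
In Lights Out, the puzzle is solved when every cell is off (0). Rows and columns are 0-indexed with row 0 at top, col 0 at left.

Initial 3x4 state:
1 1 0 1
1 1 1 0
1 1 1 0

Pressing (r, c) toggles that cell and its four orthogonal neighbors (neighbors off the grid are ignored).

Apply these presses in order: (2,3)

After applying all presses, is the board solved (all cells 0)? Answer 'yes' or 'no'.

After press 1 at (2,3):
1 1 0 1
1 1 1 1
1 1 0 1

Lights still on: 10

Answer: no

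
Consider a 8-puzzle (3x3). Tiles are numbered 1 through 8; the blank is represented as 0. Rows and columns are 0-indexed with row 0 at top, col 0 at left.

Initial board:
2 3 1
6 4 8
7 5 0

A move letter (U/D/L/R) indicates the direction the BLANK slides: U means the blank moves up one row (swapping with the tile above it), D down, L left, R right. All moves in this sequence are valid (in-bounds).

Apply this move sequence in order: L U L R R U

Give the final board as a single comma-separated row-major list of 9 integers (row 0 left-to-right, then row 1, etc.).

After move 1 (L):
2 3 1
6 4 8
7 0 5

After move 2 (U):
2 3 1
6 0 8
7 4 5

After move 3 (L):
2 3 1
0 6 8
7 4 5

After move 4 (R):
2 3 1
6 0 8
7 4 5

After move 5 (R):
2 3 1
6 8 0
7 4 5

After move 6 (U):
2 3 0
6 8 1
7 4 5

Answer: 2, 3, 0, 6, 8, 1, 7, 4, 5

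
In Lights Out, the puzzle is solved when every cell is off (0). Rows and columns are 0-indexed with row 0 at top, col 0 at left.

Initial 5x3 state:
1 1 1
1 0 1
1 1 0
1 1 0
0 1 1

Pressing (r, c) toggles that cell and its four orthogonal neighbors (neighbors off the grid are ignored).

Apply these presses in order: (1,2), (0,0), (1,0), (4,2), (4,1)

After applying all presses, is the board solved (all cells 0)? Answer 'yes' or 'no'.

Answer: no

Derivation:
After press 1 at (1,2):
1 1 0
1 1 0
1 1 1
1 1 0
0 1 1

After press 2 at (0,0):
0 0 0
0 1 0
1 1 1
1 1 0
0 1 1

After press 3 at (1,0):
1 0 0
1 0 0
0 1 1
1 1 0
0 1 1

After press 4 at (4,2):
1 0 0
1 0 0
0 1 1
1 1 1
0 0 0

After press 5 at (4,1):
1 0 0
1 0 0
0 1 1
1 0 1
1 1 1

Lights still on: 9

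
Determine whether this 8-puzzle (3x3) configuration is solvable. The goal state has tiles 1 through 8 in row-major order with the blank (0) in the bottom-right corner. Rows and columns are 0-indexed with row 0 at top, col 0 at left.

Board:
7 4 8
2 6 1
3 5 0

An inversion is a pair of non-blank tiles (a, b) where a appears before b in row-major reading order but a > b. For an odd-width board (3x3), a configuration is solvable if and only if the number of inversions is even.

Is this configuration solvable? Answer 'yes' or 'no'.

Inversions (pairs i<j in row-major order where tile[i] > tile[j] > 0): 18
18 is even, so the puzzle is solvable.

Answer: yes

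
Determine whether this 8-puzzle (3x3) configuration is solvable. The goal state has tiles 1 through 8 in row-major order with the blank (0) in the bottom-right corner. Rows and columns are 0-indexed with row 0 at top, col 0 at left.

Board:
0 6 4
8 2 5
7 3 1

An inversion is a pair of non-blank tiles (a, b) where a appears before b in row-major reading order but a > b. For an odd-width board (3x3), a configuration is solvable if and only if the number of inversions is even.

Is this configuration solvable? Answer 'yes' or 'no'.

Inversions (pairs i<j in row-major order where tile[i] > tile[j] > 0): 19
19 is odd, so the puzzle is not solvable.

Answer: no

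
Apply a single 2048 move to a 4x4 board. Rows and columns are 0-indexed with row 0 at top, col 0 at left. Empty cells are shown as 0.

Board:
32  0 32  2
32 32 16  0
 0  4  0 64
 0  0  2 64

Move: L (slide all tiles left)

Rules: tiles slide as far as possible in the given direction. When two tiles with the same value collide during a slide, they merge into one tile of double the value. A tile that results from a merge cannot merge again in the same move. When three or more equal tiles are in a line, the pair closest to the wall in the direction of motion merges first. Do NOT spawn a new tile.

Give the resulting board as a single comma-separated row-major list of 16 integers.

Answer: 64, 2, 0, 0, 64, 16, 0, 0, 4, 64, 0, 0, 2, 64, 0, 0

Derivation:
Slide left:
row 0: [32, 0, 32, 2] -> [64, 2, 0, 0]
row 1: [32, 32, 16, 0] -> [64, 16, 0, 0]
row 2: [0, 4, 0, 64] -> [4, 64, 0, 0]
row 3: [0, 0, 2, 64] -> [2, 64, 0, 0]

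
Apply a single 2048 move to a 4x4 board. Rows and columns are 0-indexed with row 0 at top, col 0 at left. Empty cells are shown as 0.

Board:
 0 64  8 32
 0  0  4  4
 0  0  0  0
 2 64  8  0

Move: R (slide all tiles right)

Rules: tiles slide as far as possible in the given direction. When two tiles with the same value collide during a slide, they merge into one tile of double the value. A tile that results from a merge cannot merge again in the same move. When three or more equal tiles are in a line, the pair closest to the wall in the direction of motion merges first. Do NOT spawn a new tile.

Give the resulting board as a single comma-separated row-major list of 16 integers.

Slide right:
row 0: [0, 64, 8, 32] -> [0, 64, 8, 32]
row 1: [0, 0, 4, 4] -> [0, 0, 0, 8]
row 2: [0, 0, 0, 0] -> [0, 0, 0, 0]
row 3: [2, 64, 8, 0] -> [0, 2, 64, 8]

Answer: 0, 64, 8, 32, 0, 0, 0, 8, 0, 0, 0, 0, 0, 2, 64, 8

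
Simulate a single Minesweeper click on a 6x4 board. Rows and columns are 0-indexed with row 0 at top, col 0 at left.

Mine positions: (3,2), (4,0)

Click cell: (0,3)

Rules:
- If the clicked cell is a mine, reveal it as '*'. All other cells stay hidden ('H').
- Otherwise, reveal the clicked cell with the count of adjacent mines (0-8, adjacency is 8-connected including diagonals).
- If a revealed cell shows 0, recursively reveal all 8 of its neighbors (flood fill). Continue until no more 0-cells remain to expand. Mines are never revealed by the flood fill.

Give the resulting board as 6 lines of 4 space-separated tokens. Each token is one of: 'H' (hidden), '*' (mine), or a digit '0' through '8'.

0 0 0 0
0 0 0 0
0 1 1 1
1 2 H H
H H H H
H H H H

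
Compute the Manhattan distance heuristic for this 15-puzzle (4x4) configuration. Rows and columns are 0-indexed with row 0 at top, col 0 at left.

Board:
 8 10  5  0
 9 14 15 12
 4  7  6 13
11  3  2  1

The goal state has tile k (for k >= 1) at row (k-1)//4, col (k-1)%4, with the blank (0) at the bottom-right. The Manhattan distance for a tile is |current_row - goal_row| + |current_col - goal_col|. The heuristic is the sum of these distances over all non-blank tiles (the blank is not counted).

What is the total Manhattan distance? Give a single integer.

Tile 8: at (0,0), goal (1,3), distance |0-1|+|0-3| = 4
Tile 10: at (0,1), goal (2,1), distance |0-2|+|1-1| = 2
Tile 5: at (0,2), goal (1,0), distance |0-1|+|2-0| = 3
Tile 9: at (1,0), goal (2,0), distance |1-2|+|0-0| = 1
Tile 14: at (1,1), goal (3,1), distance |1-3|+|1-1| = 2
Tile 15: at (1,2), goal (3,2), distance |1-3|+|2-2| = 2
Tile 12: at (1,3), goal (2,3), distance |1-2|+|3-3| = 1
Tile 4: at (2,0), goal (0,3), distance |2-0|+|0-3| = 5
Tile 7: at (2,1), goal (1,2), distance |2-1|+|1-2| = 2
Tile 6: at (2,2), goal (1,1), distance |2-1|+|2-1| = 2
Tile 13: at (2,3), goal (3,0), distance |2-3|+|3-0| = 4
Tile 11: at (3,0), goal (2,2), distance |3-2|+|0-2| = 3
Tile 3: at (3,1), goal (0,2), distance |3-0|+|1-2| = 4
Tile 2: at (3,2), goal (0,1), distance |3-0|+|2-1| = 4
Tile 1: at (3,3), goal (0,0), distance |3-0|+|3-0| = 6
Sum: 4 + 2 + 3 + 1 + 2 + 2 + 1 + 5 + 2 + 2 + 4 + 3 + 4 + 4 + 6 = 45

Answer: 45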